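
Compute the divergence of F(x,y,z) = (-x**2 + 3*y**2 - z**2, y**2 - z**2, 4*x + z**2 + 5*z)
-2*x + 2*y + 2*z + 5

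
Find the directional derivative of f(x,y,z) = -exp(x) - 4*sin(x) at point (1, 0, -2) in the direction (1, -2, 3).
-sqrt(14)*(4*cos(1) + E)/14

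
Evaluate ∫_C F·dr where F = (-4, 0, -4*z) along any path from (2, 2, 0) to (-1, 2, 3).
-6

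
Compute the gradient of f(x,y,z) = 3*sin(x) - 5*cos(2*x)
((20*sin(x) + 3)*cos(x), 0, 0)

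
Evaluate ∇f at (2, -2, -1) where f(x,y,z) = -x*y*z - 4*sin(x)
(-2 - 4*cos(2), 2, 4)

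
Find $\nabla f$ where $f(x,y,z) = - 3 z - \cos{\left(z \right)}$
(0, 0, sin(z) - 3)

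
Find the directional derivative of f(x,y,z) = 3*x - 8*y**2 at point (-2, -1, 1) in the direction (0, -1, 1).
-8*sqrt(2)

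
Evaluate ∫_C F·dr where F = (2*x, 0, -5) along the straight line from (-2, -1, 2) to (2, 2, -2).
20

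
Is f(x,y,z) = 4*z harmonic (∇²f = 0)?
Yes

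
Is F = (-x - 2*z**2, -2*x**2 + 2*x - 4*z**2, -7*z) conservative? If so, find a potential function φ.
No, ∇×F = (8*z, -4*z, 2 - 4*x) ≠ 0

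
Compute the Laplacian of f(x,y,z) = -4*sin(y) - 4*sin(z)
4*sin(y) + 4*sin(z)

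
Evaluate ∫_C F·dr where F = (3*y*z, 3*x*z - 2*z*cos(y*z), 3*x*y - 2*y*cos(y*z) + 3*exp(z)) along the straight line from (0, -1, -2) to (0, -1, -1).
-2*sin(1) - 3*exp(-2) + 3*exp(-1) + 2*sin(2)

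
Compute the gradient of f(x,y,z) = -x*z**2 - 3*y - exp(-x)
(-z**2 + exp(-x), -3, -2*x*z)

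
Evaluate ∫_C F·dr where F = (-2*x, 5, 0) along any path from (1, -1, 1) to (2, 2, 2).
12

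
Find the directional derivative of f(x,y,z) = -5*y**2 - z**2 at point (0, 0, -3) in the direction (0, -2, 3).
18*sqrt(13)/13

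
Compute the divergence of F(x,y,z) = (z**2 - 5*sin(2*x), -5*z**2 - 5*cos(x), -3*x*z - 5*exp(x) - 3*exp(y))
-3*x - 10*cos(2*x)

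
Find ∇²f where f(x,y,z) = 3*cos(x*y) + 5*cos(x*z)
-3*x**2*cos(x*y) - 5*x**2*cos(x*z) - 3*y**2*cos(x*y) - 5*z**2*cos(x*z)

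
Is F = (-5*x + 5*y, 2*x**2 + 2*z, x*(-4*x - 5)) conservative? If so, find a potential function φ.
No, ∇×F = (-2, 8*x + 5, 4*x - 5) ≠ 0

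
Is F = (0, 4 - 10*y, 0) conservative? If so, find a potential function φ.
Yes, F is conservative. φ = y*(4 - 5*y)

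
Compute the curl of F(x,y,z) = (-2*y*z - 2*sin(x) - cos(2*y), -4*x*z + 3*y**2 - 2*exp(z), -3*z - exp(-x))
(4*x + 2*exp(z), -2*y - exp(-x), -2*z - 2*sin(2*y))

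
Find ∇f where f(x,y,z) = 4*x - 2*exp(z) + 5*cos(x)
(4 - 5*sin(x), 0, -2*exp(z))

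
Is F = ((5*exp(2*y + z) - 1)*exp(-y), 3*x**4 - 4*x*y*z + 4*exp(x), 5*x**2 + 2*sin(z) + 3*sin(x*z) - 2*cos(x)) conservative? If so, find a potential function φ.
No, ∇×F = (4*x*y, -10*x - 3*z*cos(x*z) + 5*exp(y + z) - 2*sin(x), 12*x**3 - 4*y*z + 4*exp(x) - 5*exp(y + z) - exp(-y)) ≠ 0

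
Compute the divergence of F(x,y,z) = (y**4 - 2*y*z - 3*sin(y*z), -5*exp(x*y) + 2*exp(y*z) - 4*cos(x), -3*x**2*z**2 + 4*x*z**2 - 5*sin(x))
-6*x**2*z + 8*x*z - 5*x*exp(x*y) + 2*z*exp(y*z)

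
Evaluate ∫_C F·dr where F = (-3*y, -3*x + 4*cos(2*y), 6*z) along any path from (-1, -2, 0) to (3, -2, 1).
27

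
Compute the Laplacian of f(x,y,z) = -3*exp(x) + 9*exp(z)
-3*exp(x) + 9*exp(z)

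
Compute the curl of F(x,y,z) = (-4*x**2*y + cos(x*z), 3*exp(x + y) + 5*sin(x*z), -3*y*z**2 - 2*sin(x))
(-5*x*cos(x*z) - 3*z**2, -x*sin(x*z) + 2*cos(x), 4*x**2 + 5*z*cos(x*z) + 3*exp(x + y))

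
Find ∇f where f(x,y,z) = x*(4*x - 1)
(8*x - 1, 0, 0)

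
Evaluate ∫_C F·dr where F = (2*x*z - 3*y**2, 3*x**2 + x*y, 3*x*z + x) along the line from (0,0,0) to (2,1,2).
18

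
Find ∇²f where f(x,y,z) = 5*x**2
10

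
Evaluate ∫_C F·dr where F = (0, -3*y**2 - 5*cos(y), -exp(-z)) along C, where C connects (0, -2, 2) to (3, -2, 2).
0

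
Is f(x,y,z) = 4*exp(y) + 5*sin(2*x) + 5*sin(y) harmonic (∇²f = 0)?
No, ∇²f = 4*exp(y) - 20*sin(2*x) - 5*sin(y)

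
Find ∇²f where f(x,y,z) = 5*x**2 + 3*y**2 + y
16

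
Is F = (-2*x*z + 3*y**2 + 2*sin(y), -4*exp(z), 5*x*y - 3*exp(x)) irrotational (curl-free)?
No, ∇×F = (5*x + 4*exp(z), -2*x - 5*y + 3*exp(x), -6*y - 2*cos(y))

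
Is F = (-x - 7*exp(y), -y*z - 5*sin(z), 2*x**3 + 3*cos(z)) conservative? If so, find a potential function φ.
No, ∇×F = (y + 5*cos(z), -6*x**2, 7*exp(y)) ≠ 0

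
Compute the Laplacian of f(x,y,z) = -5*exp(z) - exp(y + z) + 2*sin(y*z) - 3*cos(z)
-2*y**2*sin(y*z) - 2*z**2*sin(y*z) - 5*exp(z) - 2*exp(y + z) + 3*cos(z)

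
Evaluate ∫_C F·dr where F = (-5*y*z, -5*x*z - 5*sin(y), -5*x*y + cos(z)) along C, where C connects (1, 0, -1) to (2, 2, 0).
-5 + 5*cos(2) + sin(1)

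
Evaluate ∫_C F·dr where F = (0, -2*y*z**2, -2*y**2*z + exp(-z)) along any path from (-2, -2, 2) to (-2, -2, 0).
exp(-2) + 15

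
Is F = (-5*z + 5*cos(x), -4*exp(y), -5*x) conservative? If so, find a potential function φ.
Yes, F is conservative. φ = -5*x*z - 4*exp(y) + 5*sin(x)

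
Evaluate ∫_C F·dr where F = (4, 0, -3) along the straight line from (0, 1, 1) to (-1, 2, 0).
-1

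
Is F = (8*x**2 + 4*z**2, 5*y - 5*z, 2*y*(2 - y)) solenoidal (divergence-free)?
No, ∇·F = 16*x + 5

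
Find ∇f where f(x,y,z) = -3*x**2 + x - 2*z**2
(1 - 6*x, 0, -4*z)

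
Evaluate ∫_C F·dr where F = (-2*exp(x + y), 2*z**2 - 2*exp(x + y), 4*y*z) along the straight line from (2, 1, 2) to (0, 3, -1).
-2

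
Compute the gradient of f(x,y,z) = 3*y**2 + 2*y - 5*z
(0, 6*y + 2, -5)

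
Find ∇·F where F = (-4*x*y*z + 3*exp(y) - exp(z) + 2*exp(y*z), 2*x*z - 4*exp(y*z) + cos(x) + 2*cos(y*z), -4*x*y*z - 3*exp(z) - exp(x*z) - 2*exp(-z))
-4*x*y - x*exp(x*z) - 4*y*z - 4*z*exp(y*z) - 2*z*sin(y*z) - 3*exp(z) + 2*exp(-z)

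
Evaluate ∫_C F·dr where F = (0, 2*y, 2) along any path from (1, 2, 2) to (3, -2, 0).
-4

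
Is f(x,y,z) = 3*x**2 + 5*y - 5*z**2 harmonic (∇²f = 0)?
No, ∇²f = -4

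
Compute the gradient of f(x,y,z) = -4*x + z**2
(-4, 0, 2*z)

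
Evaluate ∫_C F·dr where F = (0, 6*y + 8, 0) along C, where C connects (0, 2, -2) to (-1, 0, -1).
-28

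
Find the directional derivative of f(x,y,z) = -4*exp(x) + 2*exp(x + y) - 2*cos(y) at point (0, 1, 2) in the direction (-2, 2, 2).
2*sqrt(3)*(sin(1) + 2)/3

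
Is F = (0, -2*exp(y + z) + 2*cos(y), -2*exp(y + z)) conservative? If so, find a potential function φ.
Yes, F is conservative. φ = -2*exp(y + z) + 2*sin(y)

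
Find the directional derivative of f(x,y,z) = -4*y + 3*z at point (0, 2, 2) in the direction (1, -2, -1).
5*sqrt(6)/6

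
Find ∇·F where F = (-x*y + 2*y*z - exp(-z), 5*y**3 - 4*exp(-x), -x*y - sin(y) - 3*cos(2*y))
y*(15*y - 1)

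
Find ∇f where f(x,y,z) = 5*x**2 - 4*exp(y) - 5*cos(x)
(10*x + 5*sin(x), -4*exp(y), 0)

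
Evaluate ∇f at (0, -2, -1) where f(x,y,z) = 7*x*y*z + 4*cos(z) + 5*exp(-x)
(9, 0, 4*sin(1))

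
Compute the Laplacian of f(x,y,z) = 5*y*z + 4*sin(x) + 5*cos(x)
-4*sin(x) - 5*cos(x)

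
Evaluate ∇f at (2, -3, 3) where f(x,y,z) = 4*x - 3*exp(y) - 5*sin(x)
(4 - 5*cos(2), -3*exp(-3), 0)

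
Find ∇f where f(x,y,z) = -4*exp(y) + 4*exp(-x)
(-4*exp(-x), -4*exp(y), 0)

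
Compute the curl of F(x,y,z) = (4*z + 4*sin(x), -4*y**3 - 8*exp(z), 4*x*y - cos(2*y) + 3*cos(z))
(4*x + 8*exp(z) + 2*sin(2*y), 4 - 4*y, 0)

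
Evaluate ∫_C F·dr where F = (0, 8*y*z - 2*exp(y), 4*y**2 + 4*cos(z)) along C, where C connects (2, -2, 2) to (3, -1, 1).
-28 - 4*sin(2) - 2*exp(-1) + 2*exp(-2) + 4*sin(1)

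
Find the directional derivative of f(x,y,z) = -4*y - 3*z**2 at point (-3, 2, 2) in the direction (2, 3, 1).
-12*sqrt(14)/7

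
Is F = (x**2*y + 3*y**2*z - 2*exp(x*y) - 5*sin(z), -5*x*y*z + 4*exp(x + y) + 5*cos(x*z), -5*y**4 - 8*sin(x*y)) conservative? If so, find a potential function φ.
No, ∇×F = (5*x*y + 5*x*sin(x*z) - 8*x*cos(x*y) - 20*y**3, 3*y**2 + 8*y*cos(x*y) - 5*cos(z), -x**2 + 2*x*exp(x*y) - 11*y*z - 5*z*sin(x*z) + 4*exp(x + y)) ≠ 0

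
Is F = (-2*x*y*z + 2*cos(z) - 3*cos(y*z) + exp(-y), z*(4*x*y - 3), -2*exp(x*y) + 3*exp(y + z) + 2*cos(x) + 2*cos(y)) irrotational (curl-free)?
No, ∇×F = (-4*x*y - 2*x*exp(x*y) + 3*exp(y + z) - 2*sin(y) + 3, -2*x*y + 2*y*exp(x*y) + 3*y*sin(y*z) + 2*sin(x) - 2*sin(z), (z*(2*x + 4*y - 3*sin(y*z))*exp(y) + 1)*exp(-y))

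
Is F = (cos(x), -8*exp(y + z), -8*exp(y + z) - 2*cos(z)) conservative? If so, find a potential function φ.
Yes, F is conservative. φ = -8*exp(y + z) + sin(x) - 2*sin(z)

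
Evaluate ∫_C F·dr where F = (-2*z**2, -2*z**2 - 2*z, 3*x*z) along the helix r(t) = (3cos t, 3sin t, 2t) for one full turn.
96*pi*(-pi - 1)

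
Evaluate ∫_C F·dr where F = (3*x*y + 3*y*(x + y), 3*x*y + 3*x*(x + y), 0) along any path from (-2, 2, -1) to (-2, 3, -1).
-18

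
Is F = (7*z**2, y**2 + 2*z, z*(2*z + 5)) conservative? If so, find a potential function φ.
No, ∇×F = (-2, 14*z, 0) ≠ 0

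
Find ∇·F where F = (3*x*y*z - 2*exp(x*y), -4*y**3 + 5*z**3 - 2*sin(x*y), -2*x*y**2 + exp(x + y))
-2*x*cos(x*y) - 12*y**2 + 3*y*z - 2*y*exp(x*y)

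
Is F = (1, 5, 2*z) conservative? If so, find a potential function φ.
Yes, F is conservative. φ = x + 5*y + z**2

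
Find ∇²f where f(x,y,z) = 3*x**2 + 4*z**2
14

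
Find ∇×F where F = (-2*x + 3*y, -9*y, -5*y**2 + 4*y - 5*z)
(4 - 10*y, 0, -3)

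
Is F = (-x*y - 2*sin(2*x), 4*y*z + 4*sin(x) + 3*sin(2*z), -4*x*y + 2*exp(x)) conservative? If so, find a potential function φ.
No, ∇×F = (-4*x - 4*y - 6*cos(2*z), 4*y - 2*exp(x), x + 4*cos(x)) ≠ 0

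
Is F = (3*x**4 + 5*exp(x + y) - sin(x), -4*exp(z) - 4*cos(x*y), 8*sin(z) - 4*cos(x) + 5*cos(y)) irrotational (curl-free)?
No, ∇×F = (4*exp(z) - 5*sin(y), -4*sin(x), 4*y*sin(x*y) - 5*exp(x + y))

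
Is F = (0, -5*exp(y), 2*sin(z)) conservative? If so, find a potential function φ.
Yes, F is conservative. φ = -5*exp(y) - 2*cos(z)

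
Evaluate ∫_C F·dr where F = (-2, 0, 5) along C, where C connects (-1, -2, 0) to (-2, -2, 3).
17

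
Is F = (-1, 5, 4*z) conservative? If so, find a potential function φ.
Yes, F is conservative. φ = -x + 5*y + 2*z**2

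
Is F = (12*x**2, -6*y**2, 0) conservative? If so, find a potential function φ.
Yes, F is conservative. φ = 4*x**3 - 2*y**3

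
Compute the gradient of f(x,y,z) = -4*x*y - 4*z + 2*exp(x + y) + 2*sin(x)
(-4*y + 2*exp(x + y) + 2*cos(x), -4*x + 2*exp(x + y), -4)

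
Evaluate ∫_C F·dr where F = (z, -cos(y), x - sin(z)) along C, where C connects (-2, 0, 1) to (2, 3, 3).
sqrt(2)*cos(pi/4 + 3) - cos(1) + 8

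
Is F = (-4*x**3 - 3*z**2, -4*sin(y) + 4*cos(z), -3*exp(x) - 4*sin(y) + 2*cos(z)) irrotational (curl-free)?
No, ∇×F = (4*sin(z) - 4*cos(y), -6*z + 3*exp(x), 0)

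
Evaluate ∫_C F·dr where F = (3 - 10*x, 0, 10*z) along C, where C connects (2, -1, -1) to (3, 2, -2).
-7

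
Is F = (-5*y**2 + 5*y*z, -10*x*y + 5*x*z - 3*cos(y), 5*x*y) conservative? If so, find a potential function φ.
Yes, F is conservative. φ = -5*x*y**2 + 5*x*y*z - 3*sin(y)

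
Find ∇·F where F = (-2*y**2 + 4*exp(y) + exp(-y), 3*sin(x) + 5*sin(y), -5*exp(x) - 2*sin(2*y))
5*cos(y)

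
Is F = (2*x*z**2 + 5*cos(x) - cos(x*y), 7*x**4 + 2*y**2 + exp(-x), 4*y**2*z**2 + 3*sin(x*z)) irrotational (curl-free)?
No, ∇×F = (8*y*z**2, z*(4*x - 3*cos(x*z)), 28*x**3 - x*sin(x*y) - exp(-x))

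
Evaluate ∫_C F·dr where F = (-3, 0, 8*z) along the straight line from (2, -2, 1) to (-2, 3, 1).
12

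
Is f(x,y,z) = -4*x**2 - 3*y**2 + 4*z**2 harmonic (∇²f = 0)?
No, ∇²f = -6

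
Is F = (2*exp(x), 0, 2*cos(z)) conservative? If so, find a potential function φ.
Yes, F is conservative. φ = 2*exp(x) + 2*sin(z)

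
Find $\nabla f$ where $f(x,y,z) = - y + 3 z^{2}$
(0, -1, 6*z)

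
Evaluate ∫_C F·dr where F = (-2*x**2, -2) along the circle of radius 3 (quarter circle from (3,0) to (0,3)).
12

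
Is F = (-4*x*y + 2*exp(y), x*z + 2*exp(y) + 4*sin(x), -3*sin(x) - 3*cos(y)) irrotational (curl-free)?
No, ∇×F = (-x + 3*sin(y), 3*cos(x), 4*x + z - 2*exp(y) + 4*cos(x))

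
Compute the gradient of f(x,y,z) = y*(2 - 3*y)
(0, 2 - 6*y, 0)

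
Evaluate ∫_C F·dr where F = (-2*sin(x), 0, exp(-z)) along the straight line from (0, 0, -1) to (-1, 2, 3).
-2 - exp(-3) + 2*cos(1) + E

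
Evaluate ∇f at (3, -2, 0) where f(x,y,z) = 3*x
(3, 0, 0)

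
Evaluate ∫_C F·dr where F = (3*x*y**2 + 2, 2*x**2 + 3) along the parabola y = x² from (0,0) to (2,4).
64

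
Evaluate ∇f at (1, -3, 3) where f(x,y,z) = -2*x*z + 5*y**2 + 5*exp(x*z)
(-6 + 15*exp(3), -30, -2 + 5*exp(3))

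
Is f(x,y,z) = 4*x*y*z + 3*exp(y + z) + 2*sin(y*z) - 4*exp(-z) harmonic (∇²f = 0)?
No, ∇²f = 2*((-y**2*sin(y*z) - z**2*sin(y*z) + 3*exp(y + z))*exp(z) - 2)*exp(-z)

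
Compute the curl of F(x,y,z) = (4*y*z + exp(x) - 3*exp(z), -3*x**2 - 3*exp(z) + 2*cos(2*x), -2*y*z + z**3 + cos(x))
(-2*z + 3*exp(z), 4*y - 3*exp(z) + sin(x), -6*x - 4*z - 4*sin(2*x))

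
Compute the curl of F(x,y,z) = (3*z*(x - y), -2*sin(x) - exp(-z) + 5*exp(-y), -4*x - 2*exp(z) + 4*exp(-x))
(-exp(-z), 3*x - 3*y + 4 + 4*exp(-x), 3*z - 2*cos(x))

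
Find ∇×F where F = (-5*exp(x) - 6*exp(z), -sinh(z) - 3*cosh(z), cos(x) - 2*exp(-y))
(3*sinh(z) + cosh(z) + 2*exp(-y), -6*exp(z) + sin(x), 0)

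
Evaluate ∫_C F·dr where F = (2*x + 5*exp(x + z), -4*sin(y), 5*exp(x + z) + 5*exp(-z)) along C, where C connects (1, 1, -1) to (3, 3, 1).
4*cos(3) - 4*cos(1) - 5*exp(-1) + 3 + 5*E + 5*exp(4)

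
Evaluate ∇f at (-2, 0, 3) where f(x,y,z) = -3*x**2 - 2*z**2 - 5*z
(12, 0, -17)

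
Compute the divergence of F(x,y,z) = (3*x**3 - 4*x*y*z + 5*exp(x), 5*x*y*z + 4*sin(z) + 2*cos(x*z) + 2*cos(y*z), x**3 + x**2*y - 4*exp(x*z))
9*x**2 + 5*x*z - 4*x*exp(x*z) - 4*y*z - 2*z*sin(y*z) + 5*exp(x)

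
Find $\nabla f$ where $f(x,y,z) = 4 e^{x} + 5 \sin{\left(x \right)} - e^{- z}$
(4*exp(x) + 5*cos(x), 0, exp(-z))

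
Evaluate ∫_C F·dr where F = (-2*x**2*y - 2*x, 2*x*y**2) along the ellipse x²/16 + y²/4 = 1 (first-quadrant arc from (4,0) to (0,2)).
16 + 20*pi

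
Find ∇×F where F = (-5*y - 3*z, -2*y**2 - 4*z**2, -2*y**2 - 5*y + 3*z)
(-4*y + 8*z - 5, -3, 5)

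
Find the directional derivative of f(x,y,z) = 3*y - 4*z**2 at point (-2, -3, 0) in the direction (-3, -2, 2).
-6*sqrt(17)/17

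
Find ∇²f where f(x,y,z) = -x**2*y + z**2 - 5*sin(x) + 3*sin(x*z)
-3*x**2*sin(x*z) - 2*y - 3*z**2*sin(x*z) + 5*sin(x) + 2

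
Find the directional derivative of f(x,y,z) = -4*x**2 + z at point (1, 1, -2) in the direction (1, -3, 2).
-3*sqrt(14)/7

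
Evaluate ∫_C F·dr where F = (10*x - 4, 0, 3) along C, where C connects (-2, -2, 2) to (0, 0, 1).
-31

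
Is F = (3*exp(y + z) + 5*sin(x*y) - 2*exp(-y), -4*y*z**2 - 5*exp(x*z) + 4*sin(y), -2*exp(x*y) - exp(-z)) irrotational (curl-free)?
No, ∇×F = (-2*x*exp(x*y) + 5*x*exp(x*z) + 8*y*z, 2*y*exp(x*y) + 3*exp(y + z), -5*x*cos(x*y) - 5*z*exp(x*z) - 3*exp(y + z) - 2*exp(-y))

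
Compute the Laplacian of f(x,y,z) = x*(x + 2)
2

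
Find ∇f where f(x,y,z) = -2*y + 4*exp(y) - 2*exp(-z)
(0, 4*exp(y) - 2, 2*exp(-z))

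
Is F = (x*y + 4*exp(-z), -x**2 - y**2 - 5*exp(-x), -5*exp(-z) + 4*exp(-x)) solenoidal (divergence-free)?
No, ∇·F = -y + 5*exp(-z)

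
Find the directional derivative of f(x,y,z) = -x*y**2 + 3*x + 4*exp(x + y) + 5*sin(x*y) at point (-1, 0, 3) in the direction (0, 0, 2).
0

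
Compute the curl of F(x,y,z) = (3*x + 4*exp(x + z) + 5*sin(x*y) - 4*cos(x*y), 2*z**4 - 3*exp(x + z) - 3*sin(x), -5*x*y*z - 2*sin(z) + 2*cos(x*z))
(-5*x*z - 8*z**3 + 3*exp(x + z), 5*y*z + 2*z*sin(x*z) + 4*exp(x + z), -4*x*sin(x*y) - 5*x*cos(x*y) - 3*exp(x + z) - 3*cos(x))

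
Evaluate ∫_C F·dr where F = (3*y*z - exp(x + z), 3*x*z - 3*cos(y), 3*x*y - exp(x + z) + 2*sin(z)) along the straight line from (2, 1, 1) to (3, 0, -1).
-exp(2) - 6 + 3*sin(1) + exp(3)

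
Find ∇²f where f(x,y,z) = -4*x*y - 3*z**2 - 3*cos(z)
3*cos(z) - 6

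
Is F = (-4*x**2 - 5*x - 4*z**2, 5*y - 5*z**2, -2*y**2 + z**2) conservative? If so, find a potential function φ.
No, ∇×F = (-4*y + 10*z, -8*z, 0) ≠ 0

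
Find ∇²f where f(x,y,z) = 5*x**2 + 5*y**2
20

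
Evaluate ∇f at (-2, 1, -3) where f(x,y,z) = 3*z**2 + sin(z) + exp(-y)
(0, -exp(-1), -18 + cos(3))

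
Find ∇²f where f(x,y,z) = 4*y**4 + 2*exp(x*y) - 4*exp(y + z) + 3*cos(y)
2*x**2*exp(x*y) + 2*y**2*exp(x*y) + 48*y**2 - 8*exp(y + z) - 3*cos(y)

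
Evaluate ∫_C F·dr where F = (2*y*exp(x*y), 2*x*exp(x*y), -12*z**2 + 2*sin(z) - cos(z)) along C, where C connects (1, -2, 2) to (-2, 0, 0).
2*cos(2) - 2*exp(-2) + sin(2) + 32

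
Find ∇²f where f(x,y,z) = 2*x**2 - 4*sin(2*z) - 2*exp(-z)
16*sin(2*z) + 4 - 2*exp(-z)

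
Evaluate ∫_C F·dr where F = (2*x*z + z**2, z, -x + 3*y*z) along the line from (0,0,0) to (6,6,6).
432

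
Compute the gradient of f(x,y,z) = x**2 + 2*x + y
(2*x + 2, 1, 0)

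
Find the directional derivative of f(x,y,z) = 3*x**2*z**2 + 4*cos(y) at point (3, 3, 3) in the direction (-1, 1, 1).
-4*sqrt(3)*sin(3)/3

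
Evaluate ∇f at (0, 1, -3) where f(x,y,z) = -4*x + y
(-4, 1, 0)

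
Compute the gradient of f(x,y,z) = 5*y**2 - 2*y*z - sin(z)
(0, 10*y - 2*z, -2*y - cos(z))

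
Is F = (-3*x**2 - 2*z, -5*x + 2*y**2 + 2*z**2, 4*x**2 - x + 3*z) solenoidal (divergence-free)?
No, ∇·F = -6*x + 4*y + 3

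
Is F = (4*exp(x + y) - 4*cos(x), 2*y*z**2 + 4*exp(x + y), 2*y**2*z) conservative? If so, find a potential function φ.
Yes, F is conservative. φ = y**2*z**2 + 4*exp(x + y) - 4*sin(x)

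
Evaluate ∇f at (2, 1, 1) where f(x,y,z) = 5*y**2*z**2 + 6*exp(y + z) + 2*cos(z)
(0, 10 + 6*exp(2), -2*sin(1) + 10 + 6*exp(2))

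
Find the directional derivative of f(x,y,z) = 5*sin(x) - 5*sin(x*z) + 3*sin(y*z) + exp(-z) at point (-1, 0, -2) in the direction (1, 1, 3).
sqrt(11)*(-3*exp(2) + 25*cos(2) - 6 + 5*cos(1))/11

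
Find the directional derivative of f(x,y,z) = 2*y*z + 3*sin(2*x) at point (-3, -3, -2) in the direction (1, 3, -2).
3*sqrt(14)*cos(6)/7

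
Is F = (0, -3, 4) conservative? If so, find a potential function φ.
Yes, F is conservative. φ = -3*y + 4*z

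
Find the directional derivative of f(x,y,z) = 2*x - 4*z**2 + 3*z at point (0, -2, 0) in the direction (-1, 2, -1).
-5*sqrt(6)/6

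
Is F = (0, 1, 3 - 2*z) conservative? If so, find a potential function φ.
Yes, F is conservative. φ = y - z**2 + 3*z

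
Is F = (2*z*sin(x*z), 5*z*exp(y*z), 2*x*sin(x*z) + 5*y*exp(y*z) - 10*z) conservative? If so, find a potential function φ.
Yes, F is conservative. φ = -5*z**2 + 5*exp(y*z) - 2*cos(x*z)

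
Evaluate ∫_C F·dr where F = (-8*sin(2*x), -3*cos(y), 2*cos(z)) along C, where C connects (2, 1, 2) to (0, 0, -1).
-2*sin(2) + sin(1) - 4*cos(4) + 4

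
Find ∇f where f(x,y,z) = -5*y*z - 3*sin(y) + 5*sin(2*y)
(0, -5*z - 3*cos(y) + 10*cos(2*y), -5*y)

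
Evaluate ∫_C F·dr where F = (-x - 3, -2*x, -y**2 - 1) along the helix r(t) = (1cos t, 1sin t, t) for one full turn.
-5*pi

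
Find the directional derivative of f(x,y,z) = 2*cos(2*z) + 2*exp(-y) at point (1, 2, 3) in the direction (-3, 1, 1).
-2*sqrt(11)*(2*exp(2)*sin(6) + 1)*exp(-2)/11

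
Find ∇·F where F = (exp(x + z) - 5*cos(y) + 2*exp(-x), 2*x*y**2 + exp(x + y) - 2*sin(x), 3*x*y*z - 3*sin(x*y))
((7*x*y + exp(x + y) + exp(x + z))*exp(x) - 2)*exp(-x)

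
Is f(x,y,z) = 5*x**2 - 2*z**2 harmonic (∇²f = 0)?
No, ∇²f = 6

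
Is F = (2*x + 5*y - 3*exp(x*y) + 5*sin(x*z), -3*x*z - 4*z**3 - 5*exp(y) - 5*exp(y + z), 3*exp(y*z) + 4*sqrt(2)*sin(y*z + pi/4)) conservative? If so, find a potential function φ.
No, ∇×F = (3*x + 12*z**2 + 3*z*exp(y*z) + 4*sqrt(2)*z*cos(y*z + pi/4) + 5*exp(y + z), 5*x*cos(x*z), 3*x*exp(x*y) - 3*z - 5) ≠ 0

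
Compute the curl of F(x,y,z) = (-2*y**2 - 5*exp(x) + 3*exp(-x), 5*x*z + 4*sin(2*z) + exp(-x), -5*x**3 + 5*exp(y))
(-5*x + 5*exp(y) - 8*cos(2*z), 15*x**2, 4*y + 5*z - exp(-x))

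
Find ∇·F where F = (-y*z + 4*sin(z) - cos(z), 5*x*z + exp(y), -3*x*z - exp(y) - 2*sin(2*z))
-3*x + exp(y) - 4*cos(2*z)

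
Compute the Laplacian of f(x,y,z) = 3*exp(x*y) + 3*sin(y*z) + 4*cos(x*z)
3*x**2*exp(x*y) - 4*x**2*cos(x*z) + 3*y**2*exp(x*y) - 3*y**2*sin(y*z) - 3*z**2*sin(y*z) - 4*z**2*cos(x*z)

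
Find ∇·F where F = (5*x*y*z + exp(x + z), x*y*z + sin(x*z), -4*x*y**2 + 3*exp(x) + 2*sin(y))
x*z + 5*y*z + exp(x + z)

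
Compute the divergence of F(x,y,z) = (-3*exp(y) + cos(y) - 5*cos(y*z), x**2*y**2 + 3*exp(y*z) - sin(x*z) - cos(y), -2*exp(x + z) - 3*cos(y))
2*x**2*y + 3*z*exp(y*z) - 2*exp(x + z) + sin(y)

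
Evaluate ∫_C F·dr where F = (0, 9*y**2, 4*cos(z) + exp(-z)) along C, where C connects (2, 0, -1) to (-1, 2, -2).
-exp(2) - 4*sin(2) + E + 4*sin(1) + 24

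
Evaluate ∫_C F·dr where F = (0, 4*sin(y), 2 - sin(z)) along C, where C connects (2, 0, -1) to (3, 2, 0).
-cos(1) - 4*cos(2) + 7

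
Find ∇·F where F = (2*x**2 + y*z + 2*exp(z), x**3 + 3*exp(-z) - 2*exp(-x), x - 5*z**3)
4*x - 15*z**2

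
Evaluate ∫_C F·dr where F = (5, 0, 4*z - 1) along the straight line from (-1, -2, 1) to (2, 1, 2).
20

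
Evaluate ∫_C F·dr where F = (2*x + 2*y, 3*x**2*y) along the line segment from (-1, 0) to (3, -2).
22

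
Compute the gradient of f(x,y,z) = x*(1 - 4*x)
(1 - 8*x, 0, 0)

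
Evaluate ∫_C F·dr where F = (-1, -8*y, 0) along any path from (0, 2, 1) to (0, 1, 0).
12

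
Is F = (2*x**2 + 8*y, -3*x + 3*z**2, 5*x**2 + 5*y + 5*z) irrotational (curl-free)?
No, ∇×F = (5 - 6*z, -10*x, -11)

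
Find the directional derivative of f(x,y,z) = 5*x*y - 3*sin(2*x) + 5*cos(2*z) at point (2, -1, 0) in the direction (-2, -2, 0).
sqrt(2)*(-5 + 6*cos(4))/2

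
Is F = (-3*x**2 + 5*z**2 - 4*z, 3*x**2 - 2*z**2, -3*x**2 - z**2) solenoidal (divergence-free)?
No, ∇·F = -6*x - 2*z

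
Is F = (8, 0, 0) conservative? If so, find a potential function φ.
Yes, F is conservative. φ = 8*x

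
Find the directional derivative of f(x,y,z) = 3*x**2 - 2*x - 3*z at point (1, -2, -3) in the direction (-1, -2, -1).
-sqrt(6)/6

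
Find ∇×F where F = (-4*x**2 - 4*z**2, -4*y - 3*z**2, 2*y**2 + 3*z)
(4*y + 6*z, -8*z, 0)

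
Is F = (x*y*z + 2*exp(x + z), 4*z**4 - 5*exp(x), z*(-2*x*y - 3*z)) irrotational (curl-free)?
No, ∇×F = (2*z*(-x - 8*z**2), x*y + 2*y*z + 2*exp(x + z), -x*z - 5*exp(x))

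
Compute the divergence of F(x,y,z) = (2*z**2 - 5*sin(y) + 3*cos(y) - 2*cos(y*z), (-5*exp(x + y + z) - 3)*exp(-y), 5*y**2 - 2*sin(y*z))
-2*y*cos(y*z) + 3*exp(-y)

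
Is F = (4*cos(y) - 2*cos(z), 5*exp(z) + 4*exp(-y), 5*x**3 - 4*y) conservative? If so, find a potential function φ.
No, ∇×F = (-5*exp(z) - 4, -15*x**2 + 2*sin(z), 4*sin(y)) ≠ 0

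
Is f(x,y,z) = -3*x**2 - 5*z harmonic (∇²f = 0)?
No, ∇²f = -6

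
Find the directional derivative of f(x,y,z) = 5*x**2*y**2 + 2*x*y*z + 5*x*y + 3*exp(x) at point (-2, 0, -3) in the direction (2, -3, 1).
3*sqrt(14)*(1 - exp(2))*exp(-2)/7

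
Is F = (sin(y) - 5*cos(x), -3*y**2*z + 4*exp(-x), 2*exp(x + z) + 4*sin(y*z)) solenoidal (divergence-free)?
No, ∇·F = -6*y*z + 4*y*cos(y*z) + 2*exp(x + z) + 5*sin(x)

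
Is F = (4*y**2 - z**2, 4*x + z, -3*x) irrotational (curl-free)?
No, ∇×F = (-1, 3 - 2*z, 4 - 8*y)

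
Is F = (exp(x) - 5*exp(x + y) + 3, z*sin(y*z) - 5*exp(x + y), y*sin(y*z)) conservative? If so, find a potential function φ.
Yes, F is conservative. φ = 3*x + exp(x) - 5*exp(x + y) - cos(y*z)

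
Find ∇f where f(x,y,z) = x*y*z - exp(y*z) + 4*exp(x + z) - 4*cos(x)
(y*z + 4*exp(x + z) + 4*sin(x), z*(x - exp(y*z)), x*y - y*exp(y*z) + 4*exp(x + z))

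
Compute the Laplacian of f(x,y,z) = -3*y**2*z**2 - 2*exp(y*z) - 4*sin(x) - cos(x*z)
x**2*cos(x*z) - 2*y**2*exp(y*z) - 6*y**2 - 2*z**2*(exp(y*z) + 3) + z**2*cos(x*z) + 4*sin(x)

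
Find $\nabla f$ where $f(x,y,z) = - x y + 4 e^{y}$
(-y, -x + 4*exp(y), 0)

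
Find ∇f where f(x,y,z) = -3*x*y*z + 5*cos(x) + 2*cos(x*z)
(-3*y*z - 2*z*sin(x*z) - 5*sin(x), -3*x*z, -x*(3*y + 2*sin(x*z)))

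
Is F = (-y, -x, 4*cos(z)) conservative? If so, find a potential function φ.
Yes, F is conservative. φ = -x*y + 4*sin(z)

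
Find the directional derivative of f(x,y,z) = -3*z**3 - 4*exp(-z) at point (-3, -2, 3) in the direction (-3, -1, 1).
sqrt(11)*(4 - 81*exp(3))*exp(-3)/11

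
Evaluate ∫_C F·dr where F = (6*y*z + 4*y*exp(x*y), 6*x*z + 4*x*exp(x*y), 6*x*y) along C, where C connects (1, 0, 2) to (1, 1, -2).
-16 + 4*E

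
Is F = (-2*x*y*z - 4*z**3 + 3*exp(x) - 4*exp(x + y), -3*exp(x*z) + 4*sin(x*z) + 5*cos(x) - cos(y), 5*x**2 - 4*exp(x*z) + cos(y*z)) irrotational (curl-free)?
No, ∇×F = (3*x*exp(x*z) - 4*x*cos(x*z) - z*sin(y*z), -2*x*y - 10*x - 12*z**2 + 4*z*exp(x*z), 2*x*z - 3*z*exp(x*z) + 4*z*cos(x*z) + 4*exp(x + y) - 5*sin(x))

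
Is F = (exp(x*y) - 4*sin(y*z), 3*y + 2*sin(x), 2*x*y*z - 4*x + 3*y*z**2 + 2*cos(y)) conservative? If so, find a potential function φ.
No, ∇×F = (2*x*z + 3*z**2 - 2*sin(y), -2*y*z - 4*y*cos(y*z) + 4, -x*exp(x*y) + 4*z*cos(y*z) + 2*cos(x)) ≠ 0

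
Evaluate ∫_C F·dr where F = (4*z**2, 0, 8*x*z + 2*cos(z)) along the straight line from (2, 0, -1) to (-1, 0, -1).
-12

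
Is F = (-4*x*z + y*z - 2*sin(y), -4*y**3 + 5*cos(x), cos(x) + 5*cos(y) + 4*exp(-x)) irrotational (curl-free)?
No, ∇×F = (-5*sin(y), -4*x + y + sin(x) + 4*exp(-x), -z - 5*sin(x) + 2*cos(y))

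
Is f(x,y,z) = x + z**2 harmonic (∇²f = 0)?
No, ∇²f = 2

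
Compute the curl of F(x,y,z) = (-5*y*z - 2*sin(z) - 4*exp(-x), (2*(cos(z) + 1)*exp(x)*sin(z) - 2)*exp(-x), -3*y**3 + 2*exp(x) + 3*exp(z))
(-9*y**2 - 2*cos(z) - 2*cos(2*z), -5*y - 2*exp(x) - 2*cos(z), 5*z + 2*exp(-x))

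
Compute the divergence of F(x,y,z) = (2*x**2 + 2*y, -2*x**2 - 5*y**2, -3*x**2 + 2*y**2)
4*x - 10*y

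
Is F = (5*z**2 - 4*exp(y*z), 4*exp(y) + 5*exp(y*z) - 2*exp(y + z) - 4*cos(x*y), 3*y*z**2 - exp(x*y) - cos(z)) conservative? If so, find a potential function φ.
No, ∇×F = (-x*exp(x*y) - 5*y*exp(y*z) + 3*z**2 + 2*exp(y + z), y*exp(x*y) - 4*y*exp(y*z) + 10*z, 4*y*sin(x*y) + 4*z*exp(y*z)) ≠ 0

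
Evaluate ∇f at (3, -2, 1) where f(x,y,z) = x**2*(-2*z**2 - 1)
(-18, 0, -36)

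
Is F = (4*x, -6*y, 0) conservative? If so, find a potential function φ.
Yes, F is conservative. φ = 2*x**2 - 3*y**2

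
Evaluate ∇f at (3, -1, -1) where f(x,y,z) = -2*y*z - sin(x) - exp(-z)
(-cos(3), 2, 2 + E)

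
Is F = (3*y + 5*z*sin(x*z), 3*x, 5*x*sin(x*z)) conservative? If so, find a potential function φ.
Yes, F is conservative. φ = 3*x*y - 5*cos(x*z)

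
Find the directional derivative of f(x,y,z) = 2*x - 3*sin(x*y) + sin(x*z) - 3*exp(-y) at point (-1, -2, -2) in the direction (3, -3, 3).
sqrt(3)*(2/3 - exp(2))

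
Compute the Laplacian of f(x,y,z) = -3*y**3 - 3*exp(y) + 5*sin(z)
-18*y - 3*exp(y) - 5*sin(z)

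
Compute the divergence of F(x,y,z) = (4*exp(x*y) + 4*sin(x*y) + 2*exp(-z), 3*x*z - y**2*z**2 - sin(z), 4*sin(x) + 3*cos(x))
2*y*(-z**2 + 2*exp(x*y) + 2*cos(x*y))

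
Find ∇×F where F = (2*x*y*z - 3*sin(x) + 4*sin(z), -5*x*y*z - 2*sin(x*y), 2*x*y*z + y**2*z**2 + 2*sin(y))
(5*x*y + 2*x*z + 2*y*z**2 + 2*cos(y), 2*x*y - 2*y*z + 4*cos(z), -2*x*z - 5*y*z - 2*y*cos(x*y))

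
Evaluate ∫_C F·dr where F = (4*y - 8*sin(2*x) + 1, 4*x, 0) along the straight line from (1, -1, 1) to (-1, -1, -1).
6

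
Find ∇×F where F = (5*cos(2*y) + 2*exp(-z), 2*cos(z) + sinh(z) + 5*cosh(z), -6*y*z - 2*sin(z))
(-6*z + 2*sin(z) - 5*sinh(z) - cosh(z), -2*exp(-z), 10*sin(2*y))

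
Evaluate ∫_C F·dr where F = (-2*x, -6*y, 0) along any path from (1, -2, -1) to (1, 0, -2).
12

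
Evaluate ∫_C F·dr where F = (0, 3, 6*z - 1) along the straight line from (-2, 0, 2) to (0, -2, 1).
-14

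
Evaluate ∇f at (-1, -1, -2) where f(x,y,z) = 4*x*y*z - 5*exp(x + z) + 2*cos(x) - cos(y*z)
(-5*exp(-3) + 2*sin(1) + 8, 8 - 2*sin(2), -sin(2) - 5*exp(-3) + 4)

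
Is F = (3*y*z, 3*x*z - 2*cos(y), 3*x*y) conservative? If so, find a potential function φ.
Yes, F is conservative. φ = 3*x*y*z - 2*sin(y)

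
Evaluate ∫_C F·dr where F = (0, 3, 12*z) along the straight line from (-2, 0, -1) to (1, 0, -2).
18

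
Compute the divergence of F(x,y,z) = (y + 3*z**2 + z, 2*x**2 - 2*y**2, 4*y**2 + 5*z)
5 - 4*y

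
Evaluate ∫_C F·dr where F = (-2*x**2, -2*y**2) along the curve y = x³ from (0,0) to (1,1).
-4/3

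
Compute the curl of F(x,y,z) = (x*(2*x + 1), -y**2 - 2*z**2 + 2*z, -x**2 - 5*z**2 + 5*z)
(4*z - 2, 2*x, 0)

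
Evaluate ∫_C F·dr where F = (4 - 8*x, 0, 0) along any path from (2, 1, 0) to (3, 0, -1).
-16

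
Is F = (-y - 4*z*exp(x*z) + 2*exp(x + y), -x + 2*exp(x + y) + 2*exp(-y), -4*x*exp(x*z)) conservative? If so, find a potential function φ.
Yes, F is conservative. φ = -x*y - 4*exp(x*z) + 2*exp(x + y) - 2*exp(-y)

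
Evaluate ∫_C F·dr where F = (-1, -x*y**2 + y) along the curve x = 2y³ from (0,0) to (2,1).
-11/6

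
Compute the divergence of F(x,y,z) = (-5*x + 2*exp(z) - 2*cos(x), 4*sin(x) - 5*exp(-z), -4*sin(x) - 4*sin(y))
2*sin(x) - 5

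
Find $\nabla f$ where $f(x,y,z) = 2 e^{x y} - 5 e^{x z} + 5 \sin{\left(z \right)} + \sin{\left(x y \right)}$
(2*y*exp(x*y) + y*cos(x*y) - 5*z*exp(x*z), x*(2*exp(x*y) + cos(x*y)), -5*x*exp(x*z) + 5*cos(z))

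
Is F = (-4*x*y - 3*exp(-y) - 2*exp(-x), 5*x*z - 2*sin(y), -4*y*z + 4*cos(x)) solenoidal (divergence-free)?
No, ∇·F = -8*y - 2*cos(y) + 2*exp(-x)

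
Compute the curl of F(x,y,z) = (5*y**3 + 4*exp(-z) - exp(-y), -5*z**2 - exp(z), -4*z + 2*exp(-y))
(10*z + exp(z) - 2*exp(-y), -4*exp(-z), -15*y**2 - exp(-y))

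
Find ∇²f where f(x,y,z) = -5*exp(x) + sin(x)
-5*exp(x) - sin(x)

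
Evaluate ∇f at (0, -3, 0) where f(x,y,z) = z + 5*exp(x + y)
(5*exp(-3), 5*exp(-3), 1)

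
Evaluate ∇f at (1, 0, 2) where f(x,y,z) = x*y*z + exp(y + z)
(0, 2 + exp(2), exp(2))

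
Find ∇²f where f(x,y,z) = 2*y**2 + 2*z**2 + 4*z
8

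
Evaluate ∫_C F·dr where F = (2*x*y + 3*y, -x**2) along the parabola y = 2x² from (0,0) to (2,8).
16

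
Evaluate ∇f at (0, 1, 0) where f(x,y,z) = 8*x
(8, 0, 0)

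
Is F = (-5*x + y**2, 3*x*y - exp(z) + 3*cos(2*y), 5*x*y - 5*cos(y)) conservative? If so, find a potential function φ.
No, ∇×F = (5*x + exp(z) + 5*sin(y), -5*y, y) ≠ 0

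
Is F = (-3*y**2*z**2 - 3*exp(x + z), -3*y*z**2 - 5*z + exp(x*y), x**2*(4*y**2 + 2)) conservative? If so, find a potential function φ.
No, ∇×F = (8*x**2*y + 6*y*z + 5, -4*x*(2*y**2 + 1) - 6*y**2*z - 3*exp(x + z), y*(6*z**2 + exp(x*y))) ≠ 0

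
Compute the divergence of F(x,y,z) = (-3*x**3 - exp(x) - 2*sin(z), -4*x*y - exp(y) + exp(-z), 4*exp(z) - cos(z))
-9*x**2 - 4*x - exp(x) - exp(y) + 4*exp(z) + sin(z)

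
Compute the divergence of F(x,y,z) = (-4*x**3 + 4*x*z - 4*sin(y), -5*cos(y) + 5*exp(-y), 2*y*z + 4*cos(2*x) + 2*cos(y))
-12*x**2 + 2*y + 4*z + 5*sin(y) - 5*exp(-y)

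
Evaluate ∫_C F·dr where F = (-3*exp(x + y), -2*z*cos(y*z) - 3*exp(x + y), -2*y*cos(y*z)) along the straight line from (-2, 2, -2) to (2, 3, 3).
-3*exp(5) - 2*sin(9) - 2*sin(4) + 3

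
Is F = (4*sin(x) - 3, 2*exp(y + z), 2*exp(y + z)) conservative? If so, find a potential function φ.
Yes, F is conservative. φ = -3*x + 2*exp(y + z) - 4*cos(x)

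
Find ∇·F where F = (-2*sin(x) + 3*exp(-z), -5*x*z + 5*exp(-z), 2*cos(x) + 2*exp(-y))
-2*cos(x)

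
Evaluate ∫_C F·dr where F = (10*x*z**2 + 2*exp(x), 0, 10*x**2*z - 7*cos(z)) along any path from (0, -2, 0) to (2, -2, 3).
-7*sin(3) + 2*exp(2) + 178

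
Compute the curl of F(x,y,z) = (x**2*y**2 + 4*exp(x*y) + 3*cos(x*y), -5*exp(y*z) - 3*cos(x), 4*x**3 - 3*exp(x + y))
(5*y*exp(y*z) - 3*exp(x + y), -12*x**2 + 3*exp(x + y), -2*x**2*y - 4*x*exp(x*y) + 3*x*sin(x*y) + 3*sin(x))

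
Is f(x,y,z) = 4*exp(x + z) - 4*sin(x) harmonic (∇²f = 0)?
No, ∇²f = 8*exp(x + z) + 4*sin(x)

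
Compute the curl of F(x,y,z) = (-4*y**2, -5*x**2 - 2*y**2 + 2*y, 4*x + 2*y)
(2, -4, -10*x + 8*y)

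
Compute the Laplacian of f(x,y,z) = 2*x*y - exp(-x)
-exp(-x)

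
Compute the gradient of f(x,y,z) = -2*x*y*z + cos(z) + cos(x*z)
(-z*(2*y + sin(x*z)), -2*x*z, -2*x*y - x*sin(x*z) - sin(z))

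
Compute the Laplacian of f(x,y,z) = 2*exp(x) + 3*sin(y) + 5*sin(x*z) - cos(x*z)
x**2*(-5*sin(x*z) + cos(x*z)) - 5*z**2*sin(x*z) + z**2*cos(x*z) + 2*exp(x) - 3*sin(y)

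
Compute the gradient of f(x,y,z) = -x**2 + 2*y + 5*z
(-2*x, 2, 5)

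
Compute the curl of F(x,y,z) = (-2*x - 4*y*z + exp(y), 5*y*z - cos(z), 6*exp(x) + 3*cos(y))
(-5*y - 3*sin(y) - sin(z), -4*y - 6*exp(x), 4*z - exp(y))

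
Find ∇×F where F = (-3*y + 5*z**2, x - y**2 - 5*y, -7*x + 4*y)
(4, 10*z + 7, 4)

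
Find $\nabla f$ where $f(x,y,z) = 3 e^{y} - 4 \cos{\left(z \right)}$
(0, 3*exp(y), 4*sin(z))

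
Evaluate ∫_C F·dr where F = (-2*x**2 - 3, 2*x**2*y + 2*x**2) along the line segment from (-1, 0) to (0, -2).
-13/3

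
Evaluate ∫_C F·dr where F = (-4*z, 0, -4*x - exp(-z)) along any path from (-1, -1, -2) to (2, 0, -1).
-exp(2) + E + 16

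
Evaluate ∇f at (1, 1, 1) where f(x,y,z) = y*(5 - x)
(-1, 4, 0)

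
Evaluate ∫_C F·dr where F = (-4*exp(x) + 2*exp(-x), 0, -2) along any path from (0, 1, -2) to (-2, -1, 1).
2*(-exp(4) - 2)*exp(-2)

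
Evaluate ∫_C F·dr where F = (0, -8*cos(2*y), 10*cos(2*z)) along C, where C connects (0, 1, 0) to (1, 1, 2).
5*sin(4)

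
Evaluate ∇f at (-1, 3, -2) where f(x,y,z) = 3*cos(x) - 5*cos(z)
(3*sin(1), 0, -5*sin(2))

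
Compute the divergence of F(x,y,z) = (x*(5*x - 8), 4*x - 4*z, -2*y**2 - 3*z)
10*x - 11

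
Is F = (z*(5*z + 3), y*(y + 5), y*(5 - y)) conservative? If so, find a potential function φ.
No, ∇×F = (5 - 2*y, 10*z + 3, 0) ≠ 0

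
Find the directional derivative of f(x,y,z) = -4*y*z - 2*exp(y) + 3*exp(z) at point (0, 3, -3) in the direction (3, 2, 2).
2*sqrt(17)*(3 - 2*exp(6))*exp(-3)/17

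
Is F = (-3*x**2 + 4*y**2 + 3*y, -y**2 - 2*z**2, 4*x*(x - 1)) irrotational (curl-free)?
No, ∇×F = (4*z, 4 - 8*x, -8*y - 3)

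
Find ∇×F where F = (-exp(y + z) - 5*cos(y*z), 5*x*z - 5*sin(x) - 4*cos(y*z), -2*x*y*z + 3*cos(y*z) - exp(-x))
(-2*x*z - 5*x - 4*y*sin(y*z) - 3*z*sin(y*z), 2*y*z + 5*y*sin(y*z) - exp(y + z) - exp(-x), -5*z*sin(y*z) + 5*z + exp(y + z) - 5*cos(x))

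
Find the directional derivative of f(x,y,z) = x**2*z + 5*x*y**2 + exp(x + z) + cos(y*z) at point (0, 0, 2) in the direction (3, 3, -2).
sqrt(22)*exp(2)/22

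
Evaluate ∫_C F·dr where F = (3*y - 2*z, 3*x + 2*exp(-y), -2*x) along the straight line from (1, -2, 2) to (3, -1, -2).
-2*E + 13 + 2*exp(2)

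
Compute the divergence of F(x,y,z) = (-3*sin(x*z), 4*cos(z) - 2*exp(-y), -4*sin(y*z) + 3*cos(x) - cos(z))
-4*y*cos(y*z) - 3*z*cos(x*z) + sin(z) + 2*exp(-y)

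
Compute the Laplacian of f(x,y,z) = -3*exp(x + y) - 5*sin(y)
-6*exp(x + y) + 5*sin(y)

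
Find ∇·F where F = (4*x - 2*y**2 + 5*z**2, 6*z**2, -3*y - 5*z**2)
4 - 10*z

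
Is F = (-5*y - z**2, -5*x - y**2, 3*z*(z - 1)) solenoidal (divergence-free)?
No, ∇·F = -2*y + 6*z - 3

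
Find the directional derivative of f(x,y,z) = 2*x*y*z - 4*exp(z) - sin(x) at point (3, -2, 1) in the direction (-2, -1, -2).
2*cos(3)/3 + 8*E/3 + 26/3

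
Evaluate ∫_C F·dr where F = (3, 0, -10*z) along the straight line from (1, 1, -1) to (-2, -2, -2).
-24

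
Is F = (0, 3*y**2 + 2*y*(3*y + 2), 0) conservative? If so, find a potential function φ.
Yes, F is conservative. φ = y**2*(3*y + 2)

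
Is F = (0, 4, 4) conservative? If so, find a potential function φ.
Yes, F is conservative. φ = 4*y + 4*z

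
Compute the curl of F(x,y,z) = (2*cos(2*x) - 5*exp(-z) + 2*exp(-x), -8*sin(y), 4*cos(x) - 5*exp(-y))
(5*exp(-y), 4*sin(x) + 5*exp(-z), 0)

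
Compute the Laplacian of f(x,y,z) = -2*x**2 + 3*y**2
2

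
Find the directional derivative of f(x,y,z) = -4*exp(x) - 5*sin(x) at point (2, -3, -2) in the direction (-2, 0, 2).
sqrt(2)*(5*cos(2) + 4*exp(2))/2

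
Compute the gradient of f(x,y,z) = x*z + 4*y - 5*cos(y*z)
(z, 5*z*sin(y*z) + 4, x + 5*y*sin(y*z))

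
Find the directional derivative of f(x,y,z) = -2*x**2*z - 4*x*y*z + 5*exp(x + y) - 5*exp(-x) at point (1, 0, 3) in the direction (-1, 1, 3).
-sqrt(11)*(5*exp(-1) + 6)/11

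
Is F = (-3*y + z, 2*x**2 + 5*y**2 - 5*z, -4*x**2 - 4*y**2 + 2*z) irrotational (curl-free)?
No, ∇×F = (5 - 8*y, 8*x + 1, 4*x + 3)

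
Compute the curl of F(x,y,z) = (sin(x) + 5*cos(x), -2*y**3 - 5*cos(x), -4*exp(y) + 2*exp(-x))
(-4*exp(y), 2*exp(-x), 5*sin(x))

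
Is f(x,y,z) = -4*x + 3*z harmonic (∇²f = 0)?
Yes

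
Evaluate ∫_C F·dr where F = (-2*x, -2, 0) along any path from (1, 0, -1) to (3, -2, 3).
-4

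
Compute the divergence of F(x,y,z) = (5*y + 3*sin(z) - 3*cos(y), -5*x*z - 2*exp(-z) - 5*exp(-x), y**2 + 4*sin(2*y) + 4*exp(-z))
-4*exp(-z)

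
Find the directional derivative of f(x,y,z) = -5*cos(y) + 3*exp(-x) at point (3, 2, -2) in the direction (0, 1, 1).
5*sqrt(2)*sin(2)/2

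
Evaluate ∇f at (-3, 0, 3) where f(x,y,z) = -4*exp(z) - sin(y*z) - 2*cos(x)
(-2*sin(3), -3, -4*exp(3))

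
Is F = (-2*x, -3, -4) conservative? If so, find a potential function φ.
Yes, F is conservative. φ = -x**2 - 3*y - 4*z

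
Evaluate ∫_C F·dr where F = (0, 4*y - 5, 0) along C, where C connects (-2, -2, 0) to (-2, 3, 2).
-15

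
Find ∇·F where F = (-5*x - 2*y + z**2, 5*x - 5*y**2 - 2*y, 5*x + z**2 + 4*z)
-10*y + 2*z - 3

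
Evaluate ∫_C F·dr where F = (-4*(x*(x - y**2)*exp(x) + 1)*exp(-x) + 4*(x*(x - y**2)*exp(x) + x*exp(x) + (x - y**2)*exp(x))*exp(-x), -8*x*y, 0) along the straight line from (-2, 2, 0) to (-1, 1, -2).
-40 - 4*exp(2) + 4*E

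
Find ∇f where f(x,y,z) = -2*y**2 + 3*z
(0, -4*y, 3)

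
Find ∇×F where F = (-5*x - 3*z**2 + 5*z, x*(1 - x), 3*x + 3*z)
(0, 2 - 6*z, 1 - 2*x)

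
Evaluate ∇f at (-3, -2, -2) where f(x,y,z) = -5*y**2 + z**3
(0, 20, 12)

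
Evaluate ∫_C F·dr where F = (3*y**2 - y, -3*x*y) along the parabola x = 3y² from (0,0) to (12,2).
20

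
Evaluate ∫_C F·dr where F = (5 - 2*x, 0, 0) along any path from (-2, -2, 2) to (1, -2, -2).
18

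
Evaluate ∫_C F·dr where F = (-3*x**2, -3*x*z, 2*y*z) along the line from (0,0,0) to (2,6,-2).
32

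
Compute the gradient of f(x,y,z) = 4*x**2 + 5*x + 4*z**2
(8*x + 5, 0, 8*z)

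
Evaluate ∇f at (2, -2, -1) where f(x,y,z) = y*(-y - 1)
(0, 3, 0)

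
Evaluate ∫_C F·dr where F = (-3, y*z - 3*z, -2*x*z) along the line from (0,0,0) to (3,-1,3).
-43/2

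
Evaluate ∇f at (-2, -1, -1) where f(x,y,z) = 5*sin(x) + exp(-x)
(-exp(2) + 5*cos(2), 0, 0)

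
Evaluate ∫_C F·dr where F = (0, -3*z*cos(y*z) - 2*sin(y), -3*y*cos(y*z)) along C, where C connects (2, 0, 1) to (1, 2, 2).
-2 + 2*cos(2) - 3*sin(4)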